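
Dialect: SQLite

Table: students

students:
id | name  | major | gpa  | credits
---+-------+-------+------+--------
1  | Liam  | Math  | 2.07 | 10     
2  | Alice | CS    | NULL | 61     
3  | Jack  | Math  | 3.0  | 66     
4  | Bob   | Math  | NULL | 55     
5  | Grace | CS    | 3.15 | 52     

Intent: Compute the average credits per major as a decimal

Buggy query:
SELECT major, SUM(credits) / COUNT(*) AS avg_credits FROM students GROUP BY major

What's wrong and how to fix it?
Bug: SUM(credits) and COUNT(*) are both integers; the division truncates the fractional part

Fix: Multiply by 1.0 (or CAST to REAL) to force floating-point division

Corrected query:
SELECT major, SUM(credits) * 1.0 / COUNT(*) AS avg_credits FROM students GROUP BY major

Result:
major | avg_credits
------+------------
CS    | 56.5       
Math  | 43.666667  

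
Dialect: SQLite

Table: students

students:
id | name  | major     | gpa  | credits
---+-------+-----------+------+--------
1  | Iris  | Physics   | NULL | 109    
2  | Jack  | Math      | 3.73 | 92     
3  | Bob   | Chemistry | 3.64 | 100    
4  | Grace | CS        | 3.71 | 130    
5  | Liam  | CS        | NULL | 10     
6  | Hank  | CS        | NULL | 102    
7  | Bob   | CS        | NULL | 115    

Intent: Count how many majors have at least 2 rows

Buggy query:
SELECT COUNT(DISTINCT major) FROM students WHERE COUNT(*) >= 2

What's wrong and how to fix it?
Bug: WHERE filters individual rows, not groups, so a group-level COUNT is invalid there

Fix: Group first with HAVING COUNT(*) >= 2, then COUNT the resulting groups

Corrected query:
SELECT COUNT(*) FROM (SELECT major FROM students GROUP BY major HAVING COUNT(*) >= 2)

Result:
COUNT(*)
--------
1       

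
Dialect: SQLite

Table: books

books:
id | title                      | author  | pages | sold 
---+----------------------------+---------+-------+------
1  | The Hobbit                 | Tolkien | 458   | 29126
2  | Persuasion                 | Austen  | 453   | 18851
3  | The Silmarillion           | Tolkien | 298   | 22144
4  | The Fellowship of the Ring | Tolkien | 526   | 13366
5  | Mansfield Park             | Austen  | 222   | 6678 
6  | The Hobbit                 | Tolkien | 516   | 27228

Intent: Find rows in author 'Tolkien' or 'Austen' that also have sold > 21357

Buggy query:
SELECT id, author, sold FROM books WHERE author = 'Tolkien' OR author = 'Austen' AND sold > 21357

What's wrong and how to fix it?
Bug: AND binds tighter than OR, so this parses as author = 'Tolkien' OR (author = 'Austen' AND sold > 21357)

Fix: Group the OR with parentheses (or use IN), then AND the threshold

Corrected query:
SELECT id, author, sold FROM books WHERE (author = 'Tolkien' OR author = 'Austen') AND sold > 21357

Result:
id | author  | sold 
---+---------+------
1  | Tolkien | 29126
3  | Tolkien | 22144
6  | Tolkien | 27228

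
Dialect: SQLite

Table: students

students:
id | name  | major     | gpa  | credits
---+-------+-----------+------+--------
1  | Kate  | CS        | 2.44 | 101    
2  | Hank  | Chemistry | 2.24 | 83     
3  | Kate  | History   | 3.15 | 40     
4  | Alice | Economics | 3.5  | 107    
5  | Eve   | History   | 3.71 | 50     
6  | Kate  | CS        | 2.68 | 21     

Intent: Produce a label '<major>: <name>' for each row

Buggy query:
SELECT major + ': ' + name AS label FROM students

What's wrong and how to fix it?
Bug: '+' is numeric addition; on text columns SQLite converts them to 0 instead of concatenating

Fix: Replace + with || to concatenate text

Corrected query:
SELECT major || ': ' || name AS label FROM students

Result:
label           
----------------
CS: Kate        
Chemistry: Hank 
History: Kate   
Economics: Alice
History: Eve    
CS: Kate        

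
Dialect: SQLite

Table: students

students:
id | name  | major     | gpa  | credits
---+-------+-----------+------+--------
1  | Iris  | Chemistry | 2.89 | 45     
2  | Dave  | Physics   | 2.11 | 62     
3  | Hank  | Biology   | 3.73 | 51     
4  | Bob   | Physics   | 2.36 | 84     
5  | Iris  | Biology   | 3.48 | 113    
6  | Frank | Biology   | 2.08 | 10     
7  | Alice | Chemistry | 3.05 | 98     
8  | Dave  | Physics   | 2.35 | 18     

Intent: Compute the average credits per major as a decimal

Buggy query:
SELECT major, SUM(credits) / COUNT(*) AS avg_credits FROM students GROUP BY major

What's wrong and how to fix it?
Bug: Both operands are integers, so '/' performs integer division and truncates

Fix: Multiply by 1.0 (or CAST to REAL) to force floating-point division

Corrected query:
SELECT major, SUM(credits) * 1.0 / COUNT(*) AS avg_credits FROM students GROUP BY major

Result:
major     | avg_credits
----------+------------
Biology   | 58         
Chemistry | 71.5       
Physics   | 54.666667  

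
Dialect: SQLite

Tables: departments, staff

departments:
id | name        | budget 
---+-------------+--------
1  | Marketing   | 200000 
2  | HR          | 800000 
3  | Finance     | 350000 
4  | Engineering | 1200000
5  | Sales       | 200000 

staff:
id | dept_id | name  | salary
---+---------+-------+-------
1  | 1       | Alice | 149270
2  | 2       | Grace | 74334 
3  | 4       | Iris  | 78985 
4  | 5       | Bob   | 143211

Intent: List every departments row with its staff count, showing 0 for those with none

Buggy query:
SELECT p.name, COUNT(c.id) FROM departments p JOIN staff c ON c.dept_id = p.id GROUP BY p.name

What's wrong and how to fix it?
Bug: An inner join excludes parents with zero children

Fix: Switch to LEFT JOIN to retain unmatched parent rows

Corrected query:
SELECT p.name, COUNT(c.id) FROM departments p LEFT JOIN staff c ON c.dept_id = p.id GROUP BY p.name

Result:
name        | COUNT(c.id)
------------+------------
Engineering | 1          
Finance     | 0          
HR          | 1          
Marketing   | 1          
Sales       | 1          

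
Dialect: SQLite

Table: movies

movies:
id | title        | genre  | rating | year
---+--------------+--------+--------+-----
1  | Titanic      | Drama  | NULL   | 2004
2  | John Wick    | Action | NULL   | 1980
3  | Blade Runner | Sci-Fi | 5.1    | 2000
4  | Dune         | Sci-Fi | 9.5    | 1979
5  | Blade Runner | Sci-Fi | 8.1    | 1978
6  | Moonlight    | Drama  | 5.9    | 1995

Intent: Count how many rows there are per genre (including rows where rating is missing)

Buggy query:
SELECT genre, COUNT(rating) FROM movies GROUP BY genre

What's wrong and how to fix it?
Bug: COUNT(column) counts non-NULL values only; rows with NULL rating aren't counted

Fix: Use COUNT(*) to count all rows regardless of NULL

Corrected query:
SELECT genre, COUNT(*) FROM movies GROUP BY genre

Result:
genre  | COUNT(*)
-------+---------
Action | 1       
Drama  | 2       
Sci-Fi | 3       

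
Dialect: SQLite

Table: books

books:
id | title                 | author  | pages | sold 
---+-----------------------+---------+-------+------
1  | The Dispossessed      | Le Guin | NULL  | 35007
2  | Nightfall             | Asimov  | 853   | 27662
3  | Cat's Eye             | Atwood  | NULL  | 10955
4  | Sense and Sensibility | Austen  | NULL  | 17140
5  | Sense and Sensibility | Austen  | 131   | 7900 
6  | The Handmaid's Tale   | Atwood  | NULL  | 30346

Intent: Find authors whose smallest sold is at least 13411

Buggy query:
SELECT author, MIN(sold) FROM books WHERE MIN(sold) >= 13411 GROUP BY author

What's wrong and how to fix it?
Bug: Aggregates like MIN are computed per group after WHERE runs

Fix: Use HAVING for the per-group MIN condition

Corrected query:
SELECT author, MIN(sold) FROM books GROUP BY author HAVING MIN(sold) >= 13411

Result:
author  | MIN(sold)
--------+----------
Asimov  | 27662    
Le Guin | 35007    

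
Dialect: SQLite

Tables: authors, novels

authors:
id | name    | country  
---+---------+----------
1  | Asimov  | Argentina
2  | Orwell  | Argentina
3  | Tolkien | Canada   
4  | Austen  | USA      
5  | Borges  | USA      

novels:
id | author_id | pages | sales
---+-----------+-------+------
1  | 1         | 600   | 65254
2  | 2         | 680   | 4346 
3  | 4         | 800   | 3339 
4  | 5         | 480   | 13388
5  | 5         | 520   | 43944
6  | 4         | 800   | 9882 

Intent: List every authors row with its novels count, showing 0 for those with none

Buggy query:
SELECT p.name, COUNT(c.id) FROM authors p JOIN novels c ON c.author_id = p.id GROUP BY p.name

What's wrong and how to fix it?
Bug: INNER JOIN drops authors rows that have no matching novels rows

Fix: Use LEFT JOIN so parents without children still appear (COUNT(c.id) gives 0)

Corrected query:
SELECT p.name, COUNT(c.id) FROM authors p LEFT JOIN novels c ON c.author_id = p.id GROUP BY p.name

Result:
name    | COUNT(c.id)
--------+------------
Asimov  | 1          
Austen  | 2          
Borges  | 2          
Orwell  | 1          
Tolkien | 0          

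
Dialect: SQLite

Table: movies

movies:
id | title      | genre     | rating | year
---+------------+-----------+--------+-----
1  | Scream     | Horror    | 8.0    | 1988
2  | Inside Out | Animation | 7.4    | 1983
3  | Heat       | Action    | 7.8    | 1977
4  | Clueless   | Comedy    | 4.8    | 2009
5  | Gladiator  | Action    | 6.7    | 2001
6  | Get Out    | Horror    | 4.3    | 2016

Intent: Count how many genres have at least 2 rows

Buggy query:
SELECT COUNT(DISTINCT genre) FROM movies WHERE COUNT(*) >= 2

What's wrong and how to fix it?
Bug: WHERE filters individual rows, not groups, so a group-level COUNT is invalid there

Fix: Use a subquery that GROUPs and filters with HAVING, then count its rows

Corrected query:
SELECT COUNT(*) FROM (SELECT genre FROM movies GROUP BY genre HAVING COUNT(*) >= 2)

Result:
COUNT(*)
--------
2       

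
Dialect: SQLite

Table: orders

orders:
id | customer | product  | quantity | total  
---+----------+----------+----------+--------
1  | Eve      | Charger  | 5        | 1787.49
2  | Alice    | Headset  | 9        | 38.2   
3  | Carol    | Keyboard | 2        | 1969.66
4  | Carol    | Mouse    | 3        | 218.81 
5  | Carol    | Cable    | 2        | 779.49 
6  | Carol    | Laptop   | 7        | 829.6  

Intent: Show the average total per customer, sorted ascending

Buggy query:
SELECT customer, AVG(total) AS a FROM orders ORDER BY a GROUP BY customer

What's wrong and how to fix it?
Bug: ORDER BY appears before GROUP BY; SQL clause order requires GROUP BY first

Fix: Reorder: SELECT … FROM … GROUP BY … ORDER BY …

Corrected query:
SELECT customer, AVG(total) AS a FROM orders GROUP BY customer ORDER BY a

Result:
customer | a      
---------+--------
Alice    | 38.2   
Carol    | 949.39 
Eve      | 1787.49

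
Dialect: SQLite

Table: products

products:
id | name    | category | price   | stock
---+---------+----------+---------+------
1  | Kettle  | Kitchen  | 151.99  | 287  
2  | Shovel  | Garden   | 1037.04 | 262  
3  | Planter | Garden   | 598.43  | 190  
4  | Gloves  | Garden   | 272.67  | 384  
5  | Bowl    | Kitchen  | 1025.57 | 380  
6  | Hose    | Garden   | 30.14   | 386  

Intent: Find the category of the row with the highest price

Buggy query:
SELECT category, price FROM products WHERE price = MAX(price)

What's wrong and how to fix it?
Bug: WHERE is evaluated per row; an aggregate over the whole table isn't defined there

Fix: Use a subquery: WHERE price = (SELECT MAX(price) FROM products)

Corrected query:
SELECT category, price FROM products WHERE price = (SELECT MAX(price) FROM products)

Result:
category | price  
---------+--------
Garden   | 1037.04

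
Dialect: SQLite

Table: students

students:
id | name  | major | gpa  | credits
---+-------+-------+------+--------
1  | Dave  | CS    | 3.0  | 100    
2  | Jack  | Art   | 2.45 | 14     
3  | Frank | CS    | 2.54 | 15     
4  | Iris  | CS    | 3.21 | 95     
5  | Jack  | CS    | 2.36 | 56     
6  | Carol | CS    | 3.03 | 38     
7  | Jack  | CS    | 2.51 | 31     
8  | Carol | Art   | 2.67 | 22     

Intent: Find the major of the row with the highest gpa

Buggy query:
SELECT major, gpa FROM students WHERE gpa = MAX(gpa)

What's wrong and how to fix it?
Bug: MAX(gpa) is an aggregate and cannot be used directly in WHERE

Fix: Wrap MAX in a scalar subquery so WHERE compares against a single value

Corrected query:
SELECT major, gpa FROM students WHERE gpa = (SELECT MAX(gpa) FROM students)

Result:
major | gpa 
------+-----
CS    | 3.21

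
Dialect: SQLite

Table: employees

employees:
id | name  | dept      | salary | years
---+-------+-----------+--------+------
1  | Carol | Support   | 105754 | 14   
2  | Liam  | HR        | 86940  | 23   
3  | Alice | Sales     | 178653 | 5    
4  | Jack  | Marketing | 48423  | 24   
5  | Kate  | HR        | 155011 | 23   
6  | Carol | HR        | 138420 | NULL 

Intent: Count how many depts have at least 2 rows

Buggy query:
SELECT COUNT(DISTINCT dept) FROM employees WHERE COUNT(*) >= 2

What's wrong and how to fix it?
Bug: COUNT(*) cannot appear in WHERE; the per-group count doesn't exist yet

Fix: Use a subquery that GROUPs and filters with HAVING, then count its rows

Corrected query:
SELECT COUNT(*) FROM (SELECT dept FROM employees GROUP BY dept HAVING COUNT(*) >= 2)

Result:
COUNT(*)
--------
1       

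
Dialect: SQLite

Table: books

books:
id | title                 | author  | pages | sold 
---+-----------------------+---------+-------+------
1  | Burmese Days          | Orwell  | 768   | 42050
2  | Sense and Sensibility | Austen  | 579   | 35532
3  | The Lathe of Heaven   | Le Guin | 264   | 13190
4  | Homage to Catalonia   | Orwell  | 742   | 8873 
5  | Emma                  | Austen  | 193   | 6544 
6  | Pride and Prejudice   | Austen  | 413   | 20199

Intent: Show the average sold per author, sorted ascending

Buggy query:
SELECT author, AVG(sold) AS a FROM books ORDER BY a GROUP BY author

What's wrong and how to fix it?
Bug: GROUP BY must precede ORDER BY

Fix: Move ORDER BY to the end, after GROUP BY

Corrected query:
SELECT author, AVG(sold) AS a FROM books GROUP BY author ORDER BY a

Result:
author  | a           
--------+-------------
Le Guin | 13190       
Austen  | 20758.333333
Orwell  | 25461.5     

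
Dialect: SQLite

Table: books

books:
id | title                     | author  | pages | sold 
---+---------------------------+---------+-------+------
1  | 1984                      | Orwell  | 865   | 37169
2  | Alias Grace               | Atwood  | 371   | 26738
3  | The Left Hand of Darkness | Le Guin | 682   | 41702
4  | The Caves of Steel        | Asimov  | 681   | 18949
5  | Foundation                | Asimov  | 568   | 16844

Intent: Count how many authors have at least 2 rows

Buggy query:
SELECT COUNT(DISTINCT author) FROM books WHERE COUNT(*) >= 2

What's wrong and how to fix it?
Bug: COUNT(*) cannot appear in WHERE; the per-group count doesn't exist yet

Fix: Group first with HAVING COUNT(*) >= 2, then COUNT the resulting groups

Corrected query:
SELECT COUNT(*) FROM (SELECT author FROM books GROUP BY author HAVING COUNT(*) >= 2)

Result:
COUNT(*)
--------
1       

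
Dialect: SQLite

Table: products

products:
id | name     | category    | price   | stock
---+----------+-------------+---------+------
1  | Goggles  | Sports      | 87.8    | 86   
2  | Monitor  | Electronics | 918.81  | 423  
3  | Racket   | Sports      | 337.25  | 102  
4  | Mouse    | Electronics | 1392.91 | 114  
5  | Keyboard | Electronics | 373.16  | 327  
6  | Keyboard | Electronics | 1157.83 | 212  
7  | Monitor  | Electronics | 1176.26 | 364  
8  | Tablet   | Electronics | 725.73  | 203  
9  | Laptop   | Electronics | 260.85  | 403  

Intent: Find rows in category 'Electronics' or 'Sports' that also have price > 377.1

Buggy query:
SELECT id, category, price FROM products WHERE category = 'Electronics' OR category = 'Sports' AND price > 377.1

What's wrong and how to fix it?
Bug: AND binds tighter than OR, so this parses as category = 'Electronics' OR (category = 'Sports' AND price > 377.1)

Fix: Add parentheses around the OR so the AND applies to both alternatives

Corrected query:
SELECT id, category, price FROM products WHERE (category = 'Electronics' OR category = 'Sports') AND price > 377.1

Result:
id | category    | price  
---+-------------+--------
2  | Electronics | 918.81 
4  | Electronics | 1392.91
6  | Electronics | 1157.83
7  | Electronics | 1176.26
8  | Electronics | 725.73 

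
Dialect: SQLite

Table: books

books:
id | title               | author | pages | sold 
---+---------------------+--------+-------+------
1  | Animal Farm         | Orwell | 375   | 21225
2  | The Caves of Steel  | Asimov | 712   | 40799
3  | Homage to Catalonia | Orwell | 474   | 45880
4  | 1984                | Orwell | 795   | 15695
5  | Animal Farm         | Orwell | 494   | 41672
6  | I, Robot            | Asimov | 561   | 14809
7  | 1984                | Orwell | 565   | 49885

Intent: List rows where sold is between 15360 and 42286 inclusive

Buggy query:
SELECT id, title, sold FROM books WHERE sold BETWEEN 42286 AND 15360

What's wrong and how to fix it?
Bug: BETWEEN expects the lower bound first; with 42286 AND 15360 the range is empty

Fix: Swap the bounds so the smaller value comes first

Corrected query:
SELECT id, title, sold FROM books WHERE sold BETWEEN 15360 AND 42286

Result:
id | title              | sold 
---+--------------------+------
1  | Animal Farm        | 21225
2  | The Caves of Steel | 40799
4  | 1984               | 15695
5  | Animal Farm        | 41672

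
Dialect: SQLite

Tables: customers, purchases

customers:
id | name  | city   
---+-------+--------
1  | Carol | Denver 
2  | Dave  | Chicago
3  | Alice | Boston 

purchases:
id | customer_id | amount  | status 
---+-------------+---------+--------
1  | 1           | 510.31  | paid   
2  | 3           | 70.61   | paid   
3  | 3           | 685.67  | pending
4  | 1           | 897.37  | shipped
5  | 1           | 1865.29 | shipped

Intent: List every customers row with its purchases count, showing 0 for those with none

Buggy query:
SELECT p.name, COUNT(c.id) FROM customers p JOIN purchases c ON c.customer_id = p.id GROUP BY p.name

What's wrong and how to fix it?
Bug: INNER JOIN drops customers rows that have no matching purchases rows

Fix: Use LEFT JOIN so parents without children still appear (COUNT(c.id) gives 0)

Corrected query:
SELECT p.name, COUNT(c.id) FROM customers p LEFT JOIN purchases c ON c.customer_id = p.id GROUP BY p.name

Result:
name  | COUNT(c.id)
------+------------
Alice | 2          
Carol | 3          
Dave  | 0          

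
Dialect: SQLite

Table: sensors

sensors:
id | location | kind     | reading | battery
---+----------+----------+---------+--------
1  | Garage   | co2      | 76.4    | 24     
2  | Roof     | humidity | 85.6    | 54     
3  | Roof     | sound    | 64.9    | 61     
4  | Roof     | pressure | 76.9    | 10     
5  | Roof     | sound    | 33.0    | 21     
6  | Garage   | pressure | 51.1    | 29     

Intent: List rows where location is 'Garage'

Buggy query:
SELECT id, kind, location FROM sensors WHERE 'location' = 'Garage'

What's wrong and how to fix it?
Bug: 'location' in single quotes is a string literal, not the column; the comparison is literal-vs-literal and never true

Fix: Reference the column as location without single quotes

Corrected query:
SELECT id, kind, location FROM sensors WHERE location = 'Garage'

Result:
id | kind     | location
---+----------+---------
1  | co2      | Garage  
6  | pressure | Garage  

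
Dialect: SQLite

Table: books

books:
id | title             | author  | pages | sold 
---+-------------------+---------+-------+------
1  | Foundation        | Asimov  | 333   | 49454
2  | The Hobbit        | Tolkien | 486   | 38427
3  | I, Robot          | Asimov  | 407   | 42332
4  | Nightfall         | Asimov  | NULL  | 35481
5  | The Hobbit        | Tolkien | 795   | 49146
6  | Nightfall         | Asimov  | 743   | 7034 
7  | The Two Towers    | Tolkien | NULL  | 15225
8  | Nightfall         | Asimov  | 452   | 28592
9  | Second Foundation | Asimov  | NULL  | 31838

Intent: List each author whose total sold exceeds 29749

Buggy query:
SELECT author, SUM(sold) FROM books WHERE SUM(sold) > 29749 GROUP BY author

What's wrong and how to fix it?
Bug: Aggregate functions cannot appear in a WHERE clause

Fix: Move the aggregate condition to a HAVING clause

Corrected query:
SELECT author, SUM(sold) FROM books GROUP BY author HAVING SUM(sold) > 29749

Result:
author  | SUM(sold)
--------+----------
Asimov  | 194731   
Tolkien | 102798   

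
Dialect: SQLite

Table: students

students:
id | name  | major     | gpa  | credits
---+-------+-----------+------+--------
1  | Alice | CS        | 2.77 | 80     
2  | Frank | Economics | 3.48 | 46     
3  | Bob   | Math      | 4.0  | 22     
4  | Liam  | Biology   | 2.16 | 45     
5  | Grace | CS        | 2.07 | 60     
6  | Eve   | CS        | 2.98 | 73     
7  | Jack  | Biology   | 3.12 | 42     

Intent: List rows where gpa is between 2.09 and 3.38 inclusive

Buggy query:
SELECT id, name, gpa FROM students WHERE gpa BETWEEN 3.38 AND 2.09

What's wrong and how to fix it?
Bug: The bounds are reversed; BETWEEN a AND b requires a <= b to match anything

Fix: Swap the bounds so the smaller value comes first

Corrected query:
SELECT id, name, gpa FROM students WHERE gpa BETWEEN 2.09 AND 3.38

Result:
id | name  | gpa 
---+-------+-----
1  | Alice | 2.77
4  | Liam  | 2.16
6  | Eve   | 2.98
7  | Jack  | 3.12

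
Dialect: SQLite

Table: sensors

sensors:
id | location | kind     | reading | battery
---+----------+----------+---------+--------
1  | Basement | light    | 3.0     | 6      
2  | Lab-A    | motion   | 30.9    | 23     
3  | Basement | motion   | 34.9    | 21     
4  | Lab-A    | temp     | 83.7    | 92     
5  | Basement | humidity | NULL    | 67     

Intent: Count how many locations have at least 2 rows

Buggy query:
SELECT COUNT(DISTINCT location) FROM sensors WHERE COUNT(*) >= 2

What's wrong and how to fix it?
Bug: WHERE filters individual rows, not groups, so a group-level COUNT is invalid there

Fix: Group first with HAVING COUNT(*) >= 2, then COUNT the resulting groups

Corrected query:
SELECT COUNT(*) FROM (SELECT location FROM sensors GROUP BY location HAVING COUNT(*) >= 2)

Result:
COUNT(*)
--------
2       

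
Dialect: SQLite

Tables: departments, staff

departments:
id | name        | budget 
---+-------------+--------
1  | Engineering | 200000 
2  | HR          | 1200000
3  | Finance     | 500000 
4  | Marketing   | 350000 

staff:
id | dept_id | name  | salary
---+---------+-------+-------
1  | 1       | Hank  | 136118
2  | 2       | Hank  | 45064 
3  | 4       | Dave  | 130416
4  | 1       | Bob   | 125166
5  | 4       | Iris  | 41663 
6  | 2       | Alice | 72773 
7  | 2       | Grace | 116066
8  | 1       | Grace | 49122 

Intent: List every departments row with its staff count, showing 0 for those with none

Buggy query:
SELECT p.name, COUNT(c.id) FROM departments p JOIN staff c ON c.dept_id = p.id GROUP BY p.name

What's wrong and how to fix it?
Bug: An inner join excludes parents with zero children

Fix: Use LEFT JOIN so parents without children still appear (COUNT(c.id) gives 0)

Corrected query:
SELECT p.name, COUNT(c.id) FROM departments p LEFT JOIN staff c ON c.dept_id = p.id GROUP BY p.name

Result:
name        | COUNT(c.id)
------------+------------
Engineering | 3          
Finance     | 0          
HR          | 3          
Marketing   | 2          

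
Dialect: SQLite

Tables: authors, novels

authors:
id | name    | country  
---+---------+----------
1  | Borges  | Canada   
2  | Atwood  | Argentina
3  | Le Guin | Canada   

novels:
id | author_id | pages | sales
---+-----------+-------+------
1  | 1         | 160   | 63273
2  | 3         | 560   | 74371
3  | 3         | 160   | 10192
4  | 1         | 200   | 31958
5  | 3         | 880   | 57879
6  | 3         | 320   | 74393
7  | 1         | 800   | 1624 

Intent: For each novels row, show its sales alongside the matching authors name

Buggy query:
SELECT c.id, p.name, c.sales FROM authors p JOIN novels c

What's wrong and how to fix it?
Bug: Missing join condition: each novels row is matched to all authors rows instead of just its own

Fix: Add ON c.author_id = p.id to the JOIN

Corrected query:
SELECT c.id, p.name, c.sales FROM authors p JOIN novels c ON c.author_id = p.id

Result:
id | name    | sales
---+---------+------
1  | Borges  | 63273
2  | Le Guin | 74371
3  | Le Guin | 10192
4  | Borges  | 31958
5  | Le Guin | 57879
6  | Le Guin | 74393
7  | Borges  | 1624 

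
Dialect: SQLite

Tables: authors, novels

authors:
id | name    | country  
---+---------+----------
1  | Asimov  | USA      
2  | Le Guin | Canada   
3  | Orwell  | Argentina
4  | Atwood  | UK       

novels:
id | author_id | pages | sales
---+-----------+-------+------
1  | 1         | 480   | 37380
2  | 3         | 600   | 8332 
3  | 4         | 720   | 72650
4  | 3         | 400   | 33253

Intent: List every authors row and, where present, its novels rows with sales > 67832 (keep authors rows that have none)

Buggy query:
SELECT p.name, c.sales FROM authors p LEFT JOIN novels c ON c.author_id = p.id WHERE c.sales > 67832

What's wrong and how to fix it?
Bug: Filtering c.sales in WHERE discards the NULL rows produced by LEFT JOIN, turning it into an inner join

Fix: Move the right-table condition into the ON clause so unmatched parents are kept

Corrected query:
SELECT p.name, c.sales FROM authors p LEFT JOIN novels c ON c.author_id = p.id AND c.sales > 67832

Result:
name    | sales
--------+------
Asimov  | NULL 
Le Guin | NULL 
Orwell  | NULL 
Atwood  | 72650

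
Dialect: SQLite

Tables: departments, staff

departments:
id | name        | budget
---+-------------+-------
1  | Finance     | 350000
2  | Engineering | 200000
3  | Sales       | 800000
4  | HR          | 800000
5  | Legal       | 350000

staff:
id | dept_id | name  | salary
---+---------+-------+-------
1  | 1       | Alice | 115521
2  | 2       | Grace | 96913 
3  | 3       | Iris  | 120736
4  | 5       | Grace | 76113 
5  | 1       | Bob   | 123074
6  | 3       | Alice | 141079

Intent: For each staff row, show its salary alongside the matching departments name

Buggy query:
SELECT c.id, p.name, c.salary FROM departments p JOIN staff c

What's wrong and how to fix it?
Bug: JOIN with no ON clause produces a cartesian product; every staff row pairs with every departments row

Fix: Add ON c.dept_id = p.id to the JOIN

Corrected query:
SELECT c.id, p.name, c.salary FROM departments p JOIN staff c ON c.dept_id = p.id

Result:
id | name        | salary
---+-------------+-------
1  | Finance     | 115521
2  | Engineering | 96913 
3  | Sales       | 120736
4  | Legal       | 76113 
5  | Finance     | 123074
6  | Sales       | 141079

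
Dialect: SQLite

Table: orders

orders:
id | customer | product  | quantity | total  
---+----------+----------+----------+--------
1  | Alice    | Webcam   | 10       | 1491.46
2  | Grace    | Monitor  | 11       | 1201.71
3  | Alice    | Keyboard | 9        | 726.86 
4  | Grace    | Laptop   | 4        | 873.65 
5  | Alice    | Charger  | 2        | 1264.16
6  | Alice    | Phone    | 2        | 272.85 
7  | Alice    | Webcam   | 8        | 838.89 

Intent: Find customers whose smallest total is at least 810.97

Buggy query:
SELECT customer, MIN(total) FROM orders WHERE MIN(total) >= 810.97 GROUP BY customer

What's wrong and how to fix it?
Bug: MIN() in WHERE is a misuse of aggregate

Fix: Use HAVING for the per-group MIN condition

Corrected query:
SELECT customer, MIN(total) FROM orders GROUP BY customer HAVING MIN(total) >= 810.97

Result:
customer | MIN(total)
---------+-----------
Grace    | 873.65    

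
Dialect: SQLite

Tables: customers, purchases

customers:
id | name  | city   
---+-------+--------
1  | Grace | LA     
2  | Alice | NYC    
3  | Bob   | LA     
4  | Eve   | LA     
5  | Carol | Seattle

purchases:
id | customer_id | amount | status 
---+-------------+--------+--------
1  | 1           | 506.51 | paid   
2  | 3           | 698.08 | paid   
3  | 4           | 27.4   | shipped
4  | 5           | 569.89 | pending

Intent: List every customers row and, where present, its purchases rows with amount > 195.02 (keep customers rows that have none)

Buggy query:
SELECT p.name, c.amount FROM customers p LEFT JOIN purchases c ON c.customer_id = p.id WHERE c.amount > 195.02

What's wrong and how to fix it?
Bug: A WHERE condition on the right-hand table after LEFT JOIN drops unmatched parents

Fix: Put 'c.amount > 195.02' in the JOIN's ON clause instead of WHERE

Corrected query:
SELECT p.name, c.amount FROM customers p LEFT JOIN purchases c ON c.customer_id = p.id AND c.amount > 195.02

Result:
name  | amount
------+-------
Grace | 506.51
Alice | NULL  
Bob   | 698.08
Eve   | NULL  
Carol | 569.89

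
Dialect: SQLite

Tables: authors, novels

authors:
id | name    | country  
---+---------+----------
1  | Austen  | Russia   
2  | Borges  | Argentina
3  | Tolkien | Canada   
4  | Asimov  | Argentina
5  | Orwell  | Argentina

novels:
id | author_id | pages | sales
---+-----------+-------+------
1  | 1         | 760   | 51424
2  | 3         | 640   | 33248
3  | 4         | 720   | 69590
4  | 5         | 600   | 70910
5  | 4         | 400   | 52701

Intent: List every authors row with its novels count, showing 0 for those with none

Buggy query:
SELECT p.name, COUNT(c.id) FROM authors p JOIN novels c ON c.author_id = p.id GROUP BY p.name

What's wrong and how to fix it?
Bug: An inner join excludes parents with zero children

Fix: Switch to LEFT JOIN to retain unmatched parent rows

Corrected query:
SELECT p.name, COUNT(c.id) FROM authors p LEFT JOIN novels c ON c.author_id = p.id GROUP BY p.name

Result:
name    | COUNT(c.id)
--------+------------
Asimov  | 2          
Austen  | 1          
Borges  | 0          
Orwell  | 1          
Tolkien | 1          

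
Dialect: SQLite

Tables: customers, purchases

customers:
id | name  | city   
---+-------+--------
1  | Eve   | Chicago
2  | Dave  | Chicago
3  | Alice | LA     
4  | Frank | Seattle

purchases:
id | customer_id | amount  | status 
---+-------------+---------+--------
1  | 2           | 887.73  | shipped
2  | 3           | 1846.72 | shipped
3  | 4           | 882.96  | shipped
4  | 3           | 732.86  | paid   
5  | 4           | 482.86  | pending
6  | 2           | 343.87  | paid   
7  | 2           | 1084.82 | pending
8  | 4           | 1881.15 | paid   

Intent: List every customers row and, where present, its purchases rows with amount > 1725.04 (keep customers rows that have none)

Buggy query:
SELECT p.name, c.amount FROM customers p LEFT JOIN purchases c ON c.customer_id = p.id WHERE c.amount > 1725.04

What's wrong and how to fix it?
Bug: A WHERE condition on the right-hand table after LEFT JOIN drops unmatched parents

Fix: Move the right-table condition into the ON clause so unmatched parents are kept

Corrected query:
SELECT p.name, c.amount FROM customers p LEFT JOIN purchases c ON c.customer_id = p.id AND c.amount > 1725.04

Result:
name  | amount 
------+--------
Eve   | NULL   
Dave  | NULL   
Alice | 1846.72
Frank | 1881.15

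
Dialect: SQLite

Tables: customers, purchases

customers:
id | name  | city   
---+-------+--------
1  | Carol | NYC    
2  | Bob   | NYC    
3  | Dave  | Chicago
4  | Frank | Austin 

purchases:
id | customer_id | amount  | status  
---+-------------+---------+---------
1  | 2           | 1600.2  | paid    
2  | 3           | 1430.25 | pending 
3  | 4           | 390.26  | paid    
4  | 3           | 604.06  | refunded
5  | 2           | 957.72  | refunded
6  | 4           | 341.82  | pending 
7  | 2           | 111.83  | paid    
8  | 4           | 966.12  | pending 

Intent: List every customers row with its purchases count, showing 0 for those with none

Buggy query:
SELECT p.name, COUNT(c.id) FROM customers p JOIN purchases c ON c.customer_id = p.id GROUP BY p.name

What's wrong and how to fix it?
Bug: An inner join excludes parents with zero children

Fix: Use LEFT JOIN so parents without children still appear (COUNT(c.id) gives 0)

Corrected query:
SELECT p.name, COUNT(c.id) FROM customers p LEFT JOIN purchases c ON c.customer_id = p.id GROUP BY p.name

Result:
name  | COUNT(c.id)
------+------------
Bob   | 3          
Carol | 0          
Dave  | 2          
Frank | 3          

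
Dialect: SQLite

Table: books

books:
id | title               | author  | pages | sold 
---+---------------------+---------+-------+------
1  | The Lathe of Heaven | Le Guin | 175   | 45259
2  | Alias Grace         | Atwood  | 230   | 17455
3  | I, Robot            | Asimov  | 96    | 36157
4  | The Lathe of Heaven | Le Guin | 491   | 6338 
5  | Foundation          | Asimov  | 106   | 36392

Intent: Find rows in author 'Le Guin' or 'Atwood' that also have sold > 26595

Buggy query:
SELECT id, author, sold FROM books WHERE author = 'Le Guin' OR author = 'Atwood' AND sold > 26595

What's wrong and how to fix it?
Bug: AND binds tighter than OR, so this parses as author = 'Le Guin' OR (author = 'Atwood' AND sold > 26595)

Fix: Group the OR with parentheses (or use IN), then AND the threshold

Corrected query:
SELECT id, author, sold FROM books WHERE (author = 'Le Guin' OR author = 'Atwood') AND sold > 26595

Result:
id | author  | sold 
---+---------+------
1  | Le Guin | 45259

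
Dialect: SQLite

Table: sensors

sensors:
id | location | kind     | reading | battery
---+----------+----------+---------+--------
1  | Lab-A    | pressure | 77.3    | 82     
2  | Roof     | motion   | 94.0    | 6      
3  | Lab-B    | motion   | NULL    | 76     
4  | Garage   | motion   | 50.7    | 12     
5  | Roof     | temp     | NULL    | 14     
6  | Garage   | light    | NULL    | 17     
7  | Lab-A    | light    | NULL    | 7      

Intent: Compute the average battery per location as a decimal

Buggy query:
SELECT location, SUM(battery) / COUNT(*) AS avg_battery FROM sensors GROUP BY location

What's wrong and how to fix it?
Bug: Both operands are integers, so '/' performs integer division and truncates

Fix: Multiply by 1.0 (or CAST to REAL) to force floating-point division

Corrected query:
SELECT location, SUM(battery) * 1.0 / COUNT(*) AS avg_battery FROM sensors GROUP BY location

Result:
location | avg_battery
---------+------------
Garage   | 14.5       
Lab-A    | 44.5       
Lab-B    | 76         
Roof     | 10         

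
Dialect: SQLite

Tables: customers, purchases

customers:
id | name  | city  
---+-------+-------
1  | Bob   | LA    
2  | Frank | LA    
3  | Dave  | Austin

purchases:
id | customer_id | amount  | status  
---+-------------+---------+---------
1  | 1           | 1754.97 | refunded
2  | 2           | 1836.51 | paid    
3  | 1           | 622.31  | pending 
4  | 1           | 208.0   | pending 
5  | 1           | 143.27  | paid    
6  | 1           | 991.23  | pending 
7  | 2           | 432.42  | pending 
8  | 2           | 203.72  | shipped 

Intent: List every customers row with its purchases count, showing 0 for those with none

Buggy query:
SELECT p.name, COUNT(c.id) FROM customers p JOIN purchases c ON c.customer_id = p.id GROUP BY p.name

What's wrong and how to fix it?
Bug: INNER JOIN drops customers rows that have no matching purchases rows

Fix: Switch to LEFT JOIN to retain unmatched parent rows

Corrected query:
SELECT p.name, COUNT(c.id) FROM customers p LEFT JOIN purchases c ON c.customer_id = p.id GROUP BY p.name

Result:
name  | COUNT(c.id)
------+------------
Bob   | 5          
Dave  | 0          
Frank | 3          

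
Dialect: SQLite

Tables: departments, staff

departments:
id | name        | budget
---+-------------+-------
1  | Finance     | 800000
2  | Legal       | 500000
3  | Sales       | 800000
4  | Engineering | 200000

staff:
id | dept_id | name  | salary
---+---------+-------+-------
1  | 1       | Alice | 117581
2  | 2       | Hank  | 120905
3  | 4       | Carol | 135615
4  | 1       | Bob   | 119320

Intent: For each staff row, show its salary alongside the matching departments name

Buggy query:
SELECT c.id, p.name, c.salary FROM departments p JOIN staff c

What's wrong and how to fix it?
Bug: JOIN with no ON clause produces a cartesian product; every staff row pairs with every departments row

Fix: Add ON c.dept_id = p.id to the JOIN

Corrected query:
SELECT c.id, p.name, c.salary FROM departments p JOIN staff c ON c.dept_id = p.id

Result:
id | name        | salary
---+-------------+-------
1  | Finance     | 117581
2  | Legal       | 120905
3  | Engineering | 135615
4  | Finance     | 119320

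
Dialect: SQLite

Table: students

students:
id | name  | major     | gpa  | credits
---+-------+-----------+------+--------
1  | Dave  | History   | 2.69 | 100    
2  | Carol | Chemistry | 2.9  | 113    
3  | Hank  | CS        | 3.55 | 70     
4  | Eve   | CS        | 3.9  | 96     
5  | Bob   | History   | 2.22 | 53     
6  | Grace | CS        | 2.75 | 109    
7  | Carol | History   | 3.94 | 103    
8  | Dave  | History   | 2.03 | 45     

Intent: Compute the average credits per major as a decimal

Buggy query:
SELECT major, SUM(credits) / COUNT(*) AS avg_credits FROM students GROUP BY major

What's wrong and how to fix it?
Bug: SUM(credits) and COUNT(*) are both integers; the division truncates the fractional part

Fix: Cast one side to REAL so the division keeps the fractional part

Corrected query:
SELECT major, SUM(credits) * 1.0 / COUNT(*) AS avg_credits FROM students GROUP BY major

Result:
major     | avg_credits
----------+------------
CS        | 91.666667  
Chemistry | 113        
History   | 75.25      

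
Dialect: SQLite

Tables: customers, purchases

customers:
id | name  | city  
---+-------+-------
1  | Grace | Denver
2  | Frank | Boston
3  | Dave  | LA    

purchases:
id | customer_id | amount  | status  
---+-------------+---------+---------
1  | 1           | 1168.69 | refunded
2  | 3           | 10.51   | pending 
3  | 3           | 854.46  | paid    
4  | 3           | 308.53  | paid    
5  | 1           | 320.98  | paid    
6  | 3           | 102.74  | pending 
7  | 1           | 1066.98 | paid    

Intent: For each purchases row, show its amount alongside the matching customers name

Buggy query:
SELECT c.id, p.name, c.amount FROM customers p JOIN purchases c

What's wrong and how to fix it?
Bug: JOIN with no ON clause produces a cartesian product; every purchases row pairs with every customers row

Fix: Specify the join condition linking the foreign key to the parent id

Corrected query:
SELECT c.id, p.name, c.amount FROM customers p JOIN purchases c ON c.customer_id = p.id

Result:
id | name  | amount 
---+-------+--------
1  | Grace | 1168.69
2  | Dave  | 10.51  
3  | Dave  | 854.46 
4  | Dave  | 308.53 
5  | Grace | 320.98 
6  | Dave  | 102.74 
7  | Grace | 1066.98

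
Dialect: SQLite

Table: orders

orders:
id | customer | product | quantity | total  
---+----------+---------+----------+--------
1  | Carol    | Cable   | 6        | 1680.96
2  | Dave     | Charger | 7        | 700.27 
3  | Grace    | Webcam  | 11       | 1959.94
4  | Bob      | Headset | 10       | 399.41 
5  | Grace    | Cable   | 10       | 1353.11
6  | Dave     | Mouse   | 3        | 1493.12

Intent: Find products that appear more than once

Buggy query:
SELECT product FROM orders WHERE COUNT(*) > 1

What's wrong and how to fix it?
Bug: WHERE can't reference COUNT(*); aggregates are computed after WHERE

Fix: Group first, then use HAVING for the count condition

Corrected query:
SELECT product FROM orders GROUP BY product HAVING COUNT(*) > 1

Result:
product
-------
Cable  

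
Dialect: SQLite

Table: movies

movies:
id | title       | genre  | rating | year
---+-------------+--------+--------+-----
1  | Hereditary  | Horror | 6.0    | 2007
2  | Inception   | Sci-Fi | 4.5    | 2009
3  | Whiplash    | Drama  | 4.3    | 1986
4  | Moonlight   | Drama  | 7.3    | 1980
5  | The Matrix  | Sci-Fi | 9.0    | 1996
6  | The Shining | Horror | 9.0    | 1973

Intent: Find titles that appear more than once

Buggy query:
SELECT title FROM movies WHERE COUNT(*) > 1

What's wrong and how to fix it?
Bug: COUNT(*) is an aggregate and cannot be used in WHERE

Fix: Group first, then use HAVING for the count condition

Corrected query:
SELECT title FROM movies GROUP BY title HAVING COUNT(*) > 1

Result:
(no rows)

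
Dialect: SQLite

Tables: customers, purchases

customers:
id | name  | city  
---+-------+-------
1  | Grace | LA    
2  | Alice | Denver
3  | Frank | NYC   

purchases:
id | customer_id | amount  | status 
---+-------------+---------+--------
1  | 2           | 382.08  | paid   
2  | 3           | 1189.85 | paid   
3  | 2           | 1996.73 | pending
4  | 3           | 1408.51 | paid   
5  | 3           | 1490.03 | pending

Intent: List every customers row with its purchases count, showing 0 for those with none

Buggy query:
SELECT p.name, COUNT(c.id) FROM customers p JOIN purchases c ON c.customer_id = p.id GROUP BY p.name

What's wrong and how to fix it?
Bug: INNER JOIN drops customers rows that have no matching purchases rows

Fix: Use LEFT JOIN so parents without children still appear (COUNT(c.id) gives 0)

Corrected query:
SELECT p.name, COUNT(c.id) FROM customers p LEFT JOIN purchases c ON c.customer_id = p.id GROUP BY p.name

Result:
name  | COUNT(c.id)
------+------------
Alice | 2          
Frank | 3          
Grace | 0          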